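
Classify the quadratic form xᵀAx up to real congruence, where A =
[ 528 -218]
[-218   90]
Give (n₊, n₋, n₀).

Answer: (1, 1, 0)

Derivation:
step 0: pivot 528 → sign +
step 1: pivot -1/132 → sign −
signature = (1, 1, 0)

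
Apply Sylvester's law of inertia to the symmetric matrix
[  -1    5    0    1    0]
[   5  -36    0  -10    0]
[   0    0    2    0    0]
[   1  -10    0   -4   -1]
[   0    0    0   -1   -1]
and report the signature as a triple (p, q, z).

Answer: (2, 3, 0)

Derivation:
step 0: pivot -1 → sign −
step 1: pivot -11 → sign −
step 2: pivot 2 → sign +
step 3: pivot -8/11 → sign −
step 4: pivot 3/8 → sign +
signature = (2, 3, 0)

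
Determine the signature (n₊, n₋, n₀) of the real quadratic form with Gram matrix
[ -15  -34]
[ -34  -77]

step 0: pivot -15 → sign −
step 1: pivot 1/15 → sign +
signature = (1, 1, 0)

Answer: (1, 1, 0)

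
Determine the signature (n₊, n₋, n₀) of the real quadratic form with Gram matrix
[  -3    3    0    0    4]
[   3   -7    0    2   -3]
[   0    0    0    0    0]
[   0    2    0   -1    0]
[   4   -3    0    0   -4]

Answer: (1, 3, 1)

Derivation:
step 0: pivot -3 → sign −
step 1: pivot -4 → sign −
step 2: pivot 19/12 → sign +
step 3: pivot -3/19 → sign −
step 4: row/col 4 already zero → sign 0
signature = (1, 3, 1)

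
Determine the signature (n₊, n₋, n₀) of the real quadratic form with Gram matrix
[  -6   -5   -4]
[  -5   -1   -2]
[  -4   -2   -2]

step 0: pivot -6 → sign −
step 1: pivot 19/6 → sign +
step 2: pivot 2/19 → sign +
signature = (2, 1, 0)

Answer: (2, 1, 0)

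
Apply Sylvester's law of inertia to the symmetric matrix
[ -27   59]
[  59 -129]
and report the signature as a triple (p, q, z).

step 0: pivot -27 → sign −
step 1: pivot -2/27 → sign −
signature = (0, 2, 0)

Answer: (0, 2, 0)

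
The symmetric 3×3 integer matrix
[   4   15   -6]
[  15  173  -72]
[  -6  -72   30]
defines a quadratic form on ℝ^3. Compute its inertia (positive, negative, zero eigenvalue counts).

Answer: (3, 0, 0)

Derivation:
step 0: pivot 4 → sign +
step 1: pivot 467/4 → sign +
step 2: pivot 6/467 → sign +
signature = (3, 0, 0)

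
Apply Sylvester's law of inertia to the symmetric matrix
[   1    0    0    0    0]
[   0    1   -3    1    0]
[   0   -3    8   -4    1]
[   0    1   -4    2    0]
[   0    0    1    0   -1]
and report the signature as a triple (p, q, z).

Answer: (3, 2, 0)

Derivation:
step 0: pivot 1 → sign +
step 1: pivot 1 → sign +
step 2: pivot -1 → sign −
step 3: pivot 2 → sign +
step 4: pivot -1/2 → sign −
signature = (3, 2, 0)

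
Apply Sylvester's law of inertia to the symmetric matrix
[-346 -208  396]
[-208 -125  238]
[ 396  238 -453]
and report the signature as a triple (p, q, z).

Answer: (2, 1, 0)

Derivation:
step 0: pivot -346 → sign −
step 1: pivot 7/173 → sign +
step 2: pivot 1/7 → sign +
signature = (2, 1, 0)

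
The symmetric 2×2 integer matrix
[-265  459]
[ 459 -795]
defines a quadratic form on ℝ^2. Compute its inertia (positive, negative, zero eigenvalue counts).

step 0: pivot -265 → sign −
step 1: pivot 6/265 → sign +
signature = (1, 1, 0)

Answer: (1, 1, 0)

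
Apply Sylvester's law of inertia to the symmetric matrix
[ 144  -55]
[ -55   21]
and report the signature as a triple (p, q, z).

Answer: (1, 1, 0)

Derivation:
step 0: pivot 144 → sign +
step 1: pivot -1/144 → sign −
signature = (1, 1, 0)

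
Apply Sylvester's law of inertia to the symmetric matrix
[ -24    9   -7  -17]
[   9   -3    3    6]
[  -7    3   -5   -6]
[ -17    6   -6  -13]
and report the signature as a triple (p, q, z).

step 0: pivot -24 → sign −
step 1: pivot 3/8 → sign +
step 2: pivot -10/3 → sign −
step 3: pivot -6/5 → sign −
signature = (1, 3, 0)

Answer: (1, 3, 0)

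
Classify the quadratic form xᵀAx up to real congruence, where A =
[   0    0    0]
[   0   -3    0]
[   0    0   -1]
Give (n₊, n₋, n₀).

step 0: pivot -3 → sign −
step 1: pivot -1 → sign −
step 2: row/col 2 already zero → sign 0
signature = (0, 2, 1)

Answer: (0, 2, 1)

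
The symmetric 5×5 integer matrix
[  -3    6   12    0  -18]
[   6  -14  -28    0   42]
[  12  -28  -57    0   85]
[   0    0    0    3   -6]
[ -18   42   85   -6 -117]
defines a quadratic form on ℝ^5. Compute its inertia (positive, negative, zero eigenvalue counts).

step 0: pivot -3 → sign −
step 1: pivot -2 → sign −
step 2: pivot -1 → sign −
step 3: pivot 3 → sign +
step 4: pivot -2 → sign −
signature = (1, 4, 0)

Answer: (1, 4, 0)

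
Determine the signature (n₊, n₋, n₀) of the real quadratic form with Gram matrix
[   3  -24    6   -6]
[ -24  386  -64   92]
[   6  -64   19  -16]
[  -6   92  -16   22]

Answer: (3, 1, 0)

Derivation:
step 0: pivot 3 → sign +
step 1: pivot 194 → sign +
step 2: pivot 551/97 → sign +
step 3: pivot -2/551 → sign −
signature = (3, 1, 0)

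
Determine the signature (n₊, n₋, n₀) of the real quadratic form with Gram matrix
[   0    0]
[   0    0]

Answer: (0, 0, 2)

Derivation:
step 0: row/col 0 already zero → sign 0
step 1: row/col 1 already zero → sign 0
signature = (0, 0, 2)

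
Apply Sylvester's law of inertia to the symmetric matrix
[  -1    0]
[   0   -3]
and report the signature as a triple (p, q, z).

Answer: (0, 2, 0)

Derivation:
step 0: pivot -1 → sign −
step 1: pivot -3 → sign −
signature = (0, 2, 0)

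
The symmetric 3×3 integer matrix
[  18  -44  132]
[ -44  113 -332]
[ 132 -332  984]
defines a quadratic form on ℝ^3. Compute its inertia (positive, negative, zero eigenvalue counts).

step 0: pivot 18 → sign +
step 1: pivot 49/9 → sign +
step 2: row/col 2 already zero → sign 0
signature = (2, 0, 1)

Answer: (2, 0, 1)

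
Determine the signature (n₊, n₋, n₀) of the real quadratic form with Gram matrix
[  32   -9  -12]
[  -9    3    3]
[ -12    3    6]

Answer: (3, 0, 0)

Derivation:
step 0: pivot 32 → sign +
step 1: pivot 15/32 → sign +
step 2: pivot 6/5 → sign +
signature = (3, 0, 0)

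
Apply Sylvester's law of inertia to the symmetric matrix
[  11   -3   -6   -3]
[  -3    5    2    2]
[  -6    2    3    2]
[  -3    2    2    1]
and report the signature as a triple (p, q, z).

Answer: (3, 1, 0)

Derivation:
step 0: pivot 11 → sign +
step 1: pivot 46/11 → sign +
step 2: pivot -7/23 → sign −
step 3: pivot 1/14 → sign +
signature = (3, 1, 0)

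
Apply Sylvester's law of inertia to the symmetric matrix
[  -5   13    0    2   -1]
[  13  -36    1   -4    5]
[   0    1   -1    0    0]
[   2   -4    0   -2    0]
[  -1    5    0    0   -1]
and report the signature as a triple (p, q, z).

step 0: pivot -5 → sign −
step 1: pivot -11/5 → sign −
step 2: pivot -6/11 → sign −
step 3: pivot 4 → sign +
step 4: pivot -1 → sign −
signature = (1, 4, 0)

Answer: (1, 4, 0)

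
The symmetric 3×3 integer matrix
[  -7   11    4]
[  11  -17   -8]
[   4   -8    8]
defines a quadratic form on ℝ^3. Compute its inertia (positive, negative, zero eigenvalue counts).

step 0: pivot -7 → sign −
step 1: pivot 2/7 → sign +
step 2: row/col 2 already zero → sign 0
signature = (1, 1, 1)

Answer: (1, 1, 1)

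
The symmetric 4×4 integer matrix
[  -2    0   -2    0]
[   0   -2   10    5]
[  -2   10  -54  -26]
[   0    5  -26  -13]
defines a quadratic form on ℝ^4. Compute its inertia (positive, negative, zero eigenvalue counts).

Answer: (0, 3, 1)

Derivation:
step 0: pivot -2 → sign −
step 1: pivot -2 → sign −
step 2: pivot -2 → sign −
step 3: row/col 3 already zero → sign 0
signature = (0, 3, 1)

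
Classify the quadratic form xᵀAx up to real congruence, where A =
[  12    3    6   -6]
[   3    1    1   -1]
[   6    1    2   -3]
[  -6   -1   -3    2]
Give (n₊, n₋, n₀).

step 0: pivot 12 → sign +
step 1: pivot 1/4 → sign +
step 2: pivot -2 → sign −
step 3: pivot -3/2 → sign −
signature = (2, 2, 0)

Answer: (2, 2, 0)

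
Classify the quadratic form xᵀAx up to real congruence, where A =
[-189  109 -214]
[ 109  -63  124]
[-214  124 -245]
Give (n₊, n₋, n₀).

step 0: pivot -189 → sign −
step 1: pivot -26/189 → sign −
step 2: pivot -3/13 → sign −
signature = (0, 3, 0)

Answer: (0, 3, 0)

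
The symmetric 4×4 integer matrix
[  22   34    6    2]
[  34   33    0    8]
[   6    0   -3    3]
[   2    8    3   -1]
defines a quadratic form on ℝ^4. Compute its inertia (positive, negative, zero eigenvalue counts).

Answer: (2, 2, 0)

Derivation:
step 0: pivot 22 → sign +
step 1: pivot -215/11 → sign −
step 2: pivot -51/215 → sign −
step 3: pivot 2/17 → sign +
signature = (2, 2, 0)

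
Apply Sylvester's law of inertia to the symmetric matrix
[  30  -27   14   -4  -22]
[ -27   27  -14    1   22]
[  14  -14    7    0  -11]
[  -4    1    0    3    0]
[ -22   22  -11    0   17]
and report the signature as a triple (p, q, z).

step 0: pivot 30 → sign +
step 1: pivot 27/10 → sign +
step 2: pivot -7/27 → sign −
step 3: pivot 1 → sign +
step 4: pivot -2/7 → sign −
signature = (3, 2, 0)

Answer: (3, 2, 0)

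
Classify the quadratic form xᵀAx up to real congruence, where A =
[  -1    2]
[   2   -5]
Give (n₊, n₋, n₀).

step 0: pivot -1 → sign −
step 1: pivot -1 → sign −
signature = (0, 2, 0)

Answer: (0, 2, 0)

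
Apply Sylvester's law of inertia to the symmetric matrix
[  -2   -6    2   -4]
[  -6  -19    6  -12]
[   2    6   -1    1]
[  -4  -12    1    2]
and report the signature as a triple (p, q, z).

step 0: pivot -2 → sign −
step 1: pivot -1 → sign −
step 2: pivot 1 → sign +
step 3: pivot 1 → sign +
signature = (2, 2, 0)

Answer: (2, 2, 0)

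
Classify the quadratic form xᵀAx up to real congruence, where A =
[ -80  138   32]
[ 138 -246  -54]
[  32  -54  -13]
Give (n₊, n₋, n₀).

Answer: (0, 3, 0)

Derivation:
step 0: pivot -80 → sign −
step 1: pivot -159/20 → sign −
step 2: pivot -1/53 → sign −
signature = (0, 3, 0)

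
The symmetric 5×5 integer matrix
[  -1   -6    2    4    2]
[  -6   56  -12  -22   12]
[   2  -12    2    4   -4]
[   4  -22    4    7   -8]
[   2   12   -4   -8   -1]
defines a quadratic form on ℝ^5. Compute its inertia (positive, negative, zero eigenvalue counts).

Answer: (2, 2, 1)

Derivation:
step 0: pivot -1 → sign −
step 1: pivot 92 → sign +
step 2: pivot -6/23 → sign −
step 3: pivot 3 → sign +
step 4: row/col 4 already zero → sign 0
signature = (2, 2, 1)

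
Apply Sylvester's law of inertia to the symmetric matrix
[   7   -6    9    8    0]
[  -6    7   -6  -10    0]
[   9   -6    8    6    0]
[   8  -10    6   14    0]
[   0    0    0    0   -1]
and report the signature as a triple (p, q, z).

Answer: (2, 3, 0)

Derivation:
step 0: pivot 7 → sign +
step 1: pivot 13/7 → sign +
step 2: pivot -67/13 → sign −
step 3: pivot -6/67 → sign −
step 4: pivot -1 → sign −
signature = (2, 3, 0)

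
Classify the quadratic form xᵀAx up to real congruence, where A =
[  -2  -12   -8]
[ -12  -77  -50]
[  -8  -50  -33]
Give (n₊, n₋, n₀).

step 0: pivot -2 → sign −
step 1: pivot -5 → sign −
step 2: pivot -1/5 → sign −
signature = (0, 3, 0)

Answer: (0, 3, 0)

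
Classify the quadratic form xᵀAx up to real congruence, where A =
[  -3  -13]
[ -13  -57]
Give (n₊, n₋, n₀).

step 0: pivot -3 → sign −
step 1: pivot -2/3 → sign −
signature = (0, 2, 0)

Answer: (0, 2, 0)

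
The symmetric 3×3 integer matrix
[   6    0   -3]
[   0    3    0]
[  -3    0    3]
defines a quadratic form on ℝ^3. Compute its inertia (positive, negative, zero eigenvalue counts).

Answer: (3, 0, 0)

Derivation:
step 0: pivot 6 → sign +
step 1: pivot 3 → sign +
step 2: pivot 3/2 → sign +
signature = (3, 0, 0)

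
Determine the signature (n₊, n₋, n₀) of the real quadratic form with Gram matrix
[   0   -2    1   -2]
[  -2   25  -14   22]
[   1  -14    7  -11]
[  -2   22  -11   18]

Answer: (2, 2, 0)

Derivation:
step 0: pivot 25 → sign +
step 1: pivot -4/25 → sign −
step 2: pivot -3/4 → sign −
step 3: pivot 2 → sign +
signature = (2, 2, 0)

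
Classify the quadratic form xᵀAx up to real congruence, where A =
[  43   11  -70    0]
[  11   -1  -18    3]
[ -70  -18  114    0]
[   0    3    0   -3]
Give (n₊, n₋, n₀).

Answer: (2, 2, 0)

Derivation:
step 0: pivot 43 → sign +
step 1: pivot -164/43 → sign −
step 2: pivot 2/41 → sign +
step 3: pivot -3/4 → sign −
signature = (2, 2, 0)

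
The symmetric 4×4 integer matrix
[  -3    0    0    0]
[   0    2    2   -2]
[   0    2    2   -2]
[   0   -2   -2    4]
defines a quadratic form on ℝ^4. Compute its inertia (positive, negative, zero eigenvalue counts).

step 0: pivot -3 → sign −
step 1: pivot 2 → sign +
step 2: pivot 2 → sign +
step 3: row/col 3 already zero → sign 0
signature = (2, 1, 1)

Answer: (2, 1, 1)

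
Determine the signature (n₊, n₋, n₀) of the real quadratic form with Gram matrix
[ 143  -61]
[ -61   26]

step 0: pivot 143 → sign +
step 1: pivot -3/143 → sign −
signature = (1, 1, 0)

Answer: (1, 1, 0)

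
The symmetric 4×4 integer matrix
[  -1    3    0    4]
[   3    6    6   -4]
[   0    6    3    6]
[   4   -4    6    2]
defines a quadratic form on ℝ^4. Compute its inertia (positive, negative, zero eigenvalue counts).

step 0: pivot -1 → sign −
step 1: pivot 15 → sign +
step 2: pivot 3/5 → sign +
step 3: pivot 2/3 → sign +
signature = (3, 1, 0)

Answer: (3, 1, 0)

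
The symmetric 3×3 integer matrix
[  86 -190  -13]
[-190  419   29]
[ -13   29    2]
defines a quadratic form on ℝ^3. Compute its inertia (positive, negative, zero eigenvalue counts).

step 0: pivot 86 → sign +
step 1: pivot -33/43 → sign −
step 2: pivot 3/22 → sign +
signature = (2, 1, 0)

Answer: (2, 1, 0)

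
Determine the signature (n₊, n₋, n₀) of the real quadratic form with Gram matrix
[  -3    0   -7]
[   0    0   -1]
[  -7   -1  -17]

step 0: pivot -3 → sign −
step 1: pivot -2/3 → sign −
step 2: pivot 3/2 → sign +
signature = (1, 2, 0)

Answer: (1, 2, 0)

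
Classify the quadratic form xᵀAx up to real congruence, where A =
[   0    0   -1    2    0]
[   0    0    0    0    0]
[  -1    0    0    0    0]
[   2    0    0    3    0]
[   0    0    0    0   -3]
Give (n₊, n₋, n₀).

step 0: pivot -2 → sign −
step 1: pivot 1/2 → sign +
step 2: pivot 3 → sign +
step 3: pivot -3 → sign −
step 4: row/col 4 already zero → sign 0
signature = (2, 2, 1)

Answer: (2, 2, 1)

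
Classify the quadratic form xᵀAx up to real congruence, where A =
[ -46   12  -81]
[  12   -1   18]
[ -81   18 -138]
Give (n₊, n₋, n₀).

step 0: pivot -46 → sign −
step 1: pivot 49/23 → sign +
step 2: pivot 3/98 → sign +
signature = (2, 1, 0)

Answer: (2, 1, 0)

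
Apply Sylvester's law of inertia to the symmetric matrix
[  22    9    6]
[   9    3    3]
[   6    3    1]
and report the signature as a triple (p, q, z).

step 0: pivot 22 → sign +
step 1: pivot -15/22 → sign −
step 2: pivot -1/5 → sign −
signature = (1, 2, 0)

Answer: (1, 2, 0)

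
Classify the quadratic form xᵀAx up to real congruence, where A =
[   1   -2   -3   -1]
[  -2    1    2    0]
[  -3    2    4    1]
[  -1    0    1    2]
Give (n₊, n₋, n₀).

step 0: pivot 1 → sign +
step 1: pivot -3 → sign −
step 2: pivot 1/3 → sign +
step 3: pivot 1 → sign +
signature = (3, 1, 0)

Answer: (3, 1, 0)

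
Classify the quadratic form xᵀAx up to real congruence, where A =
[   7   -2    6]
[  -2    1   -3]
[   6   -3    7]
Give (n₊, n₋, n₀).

Answer: (2, 1, 0)

Derivation:
step 0: pivot 7 → sign +
step 1: pivot 3/7 → sign +
step 2: pivot -2 → sign −
signature = (2, 1, 0)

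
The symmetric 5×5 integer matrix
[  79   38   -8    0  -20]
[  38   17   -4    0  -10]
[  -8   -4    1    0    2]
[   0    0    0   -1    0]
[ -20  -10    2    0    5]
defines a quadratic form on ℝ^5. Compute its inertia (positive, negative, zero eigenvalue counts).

Answer: (3, 2, 0)

Derivation:
step 0: pivot 79 → sign +
step 1: pivot -101/79 → sign −
step 2: pivot 21/101 → sign +
step 3: pivot -1 → sign −
step 4: pivot 1/21 → sign +
signature = (3, 2, 0)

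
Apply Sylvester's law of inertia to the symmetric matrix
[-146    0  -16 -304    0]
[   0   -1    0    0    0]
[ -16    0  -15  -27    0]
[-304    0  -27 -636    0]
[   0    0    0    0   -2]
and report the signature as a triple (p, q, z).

step 0: pivot -146 → sign −
step 1: pivot -1 → sign −
step 2: pivot -967/73 → sign −
step 3: pivot -3/967 → sign −
step 4: pivot -2 → sign −
signature = (0, 5, 0)

Answer: (0, 5, 0)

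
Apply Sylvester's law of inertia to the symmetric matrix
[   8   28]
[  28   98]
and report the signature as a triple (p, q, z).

Answer: (1, 0, 1)

Derivation:
step 0: pivot 8 → sign +
step 1: row/col 1 already zero → sign 0
signature = (1, 0, 1)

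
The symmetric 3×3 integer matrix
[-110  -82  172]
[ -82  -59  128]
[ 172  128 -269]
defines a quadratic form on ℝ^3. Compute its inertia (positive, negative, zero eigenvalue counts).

Answer: (1, 2, 0)

Derivation:
step 0: pivot -110 → sign −
step 1: pivot 117/55 → sign +
step 2: pivot -1/13 → sign −
signature = (1, 2, 0)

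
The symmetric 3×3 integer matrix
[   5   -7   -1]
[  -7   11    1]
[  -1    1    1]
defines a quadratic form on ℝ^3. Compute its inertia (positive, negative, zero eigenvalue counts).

Answer: (3, 0, 0)

Derivation:
step 0: pivot 5 → sign +
step 1: pivot 6/5 → sign +
step 2: pivot 2/3 → sign +
signature = (3, 0, 0)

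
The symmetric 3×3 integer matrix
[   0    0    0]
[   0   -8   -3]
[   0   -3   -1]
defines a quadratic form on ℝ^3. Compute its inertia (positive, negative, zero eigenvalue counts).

Answer: (1, 1, 1)

Derivation:
step 0: pivot -8 → sign −
step 1: pivot 1/8 → sign +
step 2: row/col 2 already zero → sign 0
signature = (1, 1, 1)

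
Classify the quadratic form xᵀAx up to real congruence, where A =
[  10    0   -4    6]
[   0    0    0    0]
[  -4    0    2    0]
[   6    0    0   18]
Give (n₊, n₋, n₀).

step 0: pivot 10 → sign +
step 1: pivot 2/5 → sign +
step 2: row/col 2 already zero → sign 0
step 3: row/col 3 already zero → sign 0
signature = (2, 0, 2)

Answer: (2, 0, 2)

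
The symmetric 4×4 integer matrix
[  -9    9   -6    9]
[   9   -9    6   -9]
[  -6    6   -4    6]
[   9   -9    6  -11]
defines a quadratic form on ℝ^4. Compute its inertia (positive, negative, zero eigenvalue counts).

Answer: (0, 2, 2)

Derivation:
step 0: pivot -9 → sign −
step 1: pivot -2 → sign −
step 2: row/col 2 already zero → sign 0
step 3: row/col 3 already zero → sign 0
signature = (0, 2, 2)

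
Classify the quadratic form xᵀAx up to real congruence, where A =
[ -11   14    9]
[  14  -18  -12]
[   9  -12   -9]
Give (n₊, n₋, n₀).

step 0: pivot -11 → sign −
step 1: pivot -2/11 → sign −
step 2: row/col 2 already zero → sign 0
signature = (0, 2, 1)

Answer: (0, 2, 1)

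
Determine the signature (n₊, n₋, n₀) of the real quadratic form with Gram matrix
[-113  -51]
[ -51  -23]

step 0: pivot -113 → sign −
step 1: pivot 2/113 → sign +
signature = (1, 1, 0)

Answer: (1, 1, 0)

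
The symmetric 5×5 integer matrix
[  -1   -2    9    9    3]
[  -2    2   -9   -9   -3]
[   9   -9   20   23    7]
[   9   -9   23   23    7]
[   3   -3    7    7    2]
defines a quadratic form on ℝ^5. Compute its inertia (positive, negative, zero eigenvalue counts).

step 0: pivot -1 → sign −
step 1: pivot 6 → sign +
step 2: pivot -41/2 → sign −
step 3: pivot -105/41 → sign −
step 4: pivot -3/35 → sign −
signature = (1, 4, 0)

Answer: (1, 4, 0)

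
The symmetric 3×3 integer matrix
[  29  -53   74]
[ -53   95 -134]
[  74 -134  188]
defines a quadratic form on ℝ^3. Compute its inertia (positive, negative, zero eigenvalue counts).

Answer: (1, 1, 1)

Derivation:
step 0: pivot 29 → sign +
step 1: pivot -54/29 → sign −
step 2: row/col 2 already zero → sign 0
signature = (1, 1, 1)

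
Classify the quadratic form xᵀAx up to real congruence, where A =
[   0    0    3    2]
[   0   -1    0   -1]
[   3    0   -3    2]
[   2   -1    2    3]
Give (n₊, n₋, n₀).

Answer: (1, 2, 1)

Derivation:
step 0: pivot -1 → sign −
step 1: pivot -3 → sign −
step 2: pivot 3 → sign +
step 3: row/col 3 already zero → sign 0
signature = (1, 2, 1)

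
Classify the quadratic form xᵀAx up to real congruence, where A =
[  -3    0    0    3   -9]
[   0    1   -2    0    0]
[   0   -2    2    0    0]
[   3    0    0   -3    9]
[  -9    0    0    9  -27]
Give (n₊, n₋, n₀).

Answer: (1, 2, 2)

Derivation:
step 0: pivot -3 → sign −
step 1: pivot 1 → sign +
step 2: pivot -2 → sign −
step 3: row/col 3 already zero → sign 0
step 4: row/col 4 already zero → sign 0
signature = (1, 2, 2)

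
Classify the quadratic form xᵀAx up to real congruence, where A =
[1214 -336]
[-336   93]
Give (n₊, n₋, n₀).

step 0: pivot 1214 → sign +
step 1: pivot 3/607 → sign +
signature = (2, 0, 0)

Answer: (2, 0, 0)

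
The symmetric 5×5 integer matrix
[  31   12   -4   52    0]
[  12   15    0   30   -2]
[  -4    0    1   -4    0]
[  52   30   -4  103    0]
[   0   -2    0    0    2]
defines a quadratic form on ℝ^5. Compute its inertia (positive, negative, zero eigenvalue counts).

step 0: pivot 31 → sign +
step 1: pivot 321/31 → sign +
step 2: pivot 27/107 → sign +
step 3: pivot 1/3 → sign +
step 4: pivot 2/3 → sign +
signature = (5, 0, 0)

Answer: (5, 0, 0)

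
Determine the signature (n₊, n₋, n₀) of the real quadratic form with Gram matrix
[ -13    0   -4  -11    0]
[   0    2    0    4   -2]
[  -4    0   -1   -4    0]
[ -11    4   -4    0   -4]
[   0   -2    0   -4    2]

step 0: pivot -13 → sign −
step 1: pivot 2 → sign +
step 2: pivot 3/13 → sign +
step 3: pivot -1/3 → sign −
step 4: row/col 4 already zero → sign 0
signature = (2, 2, 1)

Answer: (2, 2, 1)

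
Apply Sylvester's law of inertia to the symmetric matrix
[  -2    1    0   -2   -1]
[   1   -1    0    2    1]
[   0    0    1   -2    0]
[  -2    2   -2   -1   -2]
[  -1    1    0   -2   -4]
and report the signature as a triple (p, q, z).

step 0: pivot -2 → sign −
step 1: pivot -1/2 → sign −
step 2: pivot 1 → sign +
step 3: pivot -1 → sign −
step 4: pivot -3 → sign −
signature = (1, 4, 0)

Answer: (1, 4, 0)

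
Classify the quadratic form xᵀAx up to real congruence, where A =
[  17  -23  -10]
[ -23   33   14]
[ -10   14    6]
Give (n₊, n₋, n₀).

Answer: (2, 0, 1)

Derivation:
step 0: pivot 17 → sign +
step 1: pivot 32/17 → sign +
step 2: row/col 2 already zero → sign 0
signature = (2, 0, 1)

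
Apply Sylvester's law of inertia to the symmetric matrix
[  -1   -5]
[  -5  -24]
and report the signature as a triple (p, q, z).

step 0: pivot -1 → sign −
step 1: pivot 1 → sign +
signature = (1, 1, 0)

Answer: (1, 1, 0)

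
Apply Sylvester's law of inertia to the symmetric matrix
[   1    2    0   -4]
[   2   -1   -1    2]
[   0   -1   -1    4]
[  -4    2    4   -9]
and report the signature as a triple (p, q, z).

step 0: pivot 1 → sign +
step 1: pivot -5 → sign −
step 2: pivot -4/5 → sign −
step 3: row/col 3 already zero → sign 0
signature = (1, 2, 1)

Answer: (1, 2, 1)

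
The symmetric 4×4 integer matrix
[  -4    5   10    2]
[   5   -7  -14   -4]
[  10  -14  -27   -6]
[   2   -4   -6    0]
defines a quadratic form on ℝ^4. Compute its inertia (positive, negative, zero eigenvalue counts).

step 0: pivot -4 → sign −
step 1: pivot -3/4 → sign −
step 2: pivot 1 → sign +
step 3: row/col 3 already zero → sign 0
signature = (1, 2, 1)

Answer: (1, 2, 1)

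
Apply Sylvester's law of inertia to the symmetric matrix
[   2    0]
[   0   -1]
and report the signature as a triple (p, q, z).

step 0: pivot 2 → sign +
step 1: pivot -1 → sign −
signature = (1, 1, 0)

Answer: (1, 1, 0)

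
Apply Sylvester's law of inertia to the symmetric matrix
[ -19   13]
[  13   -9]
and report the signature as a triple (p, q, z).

Answer: (0, 2, 0)

Derivation:
step 0: pivot -19 → sign −
step 1: pivot -2/19 → sign −
signature = (0, 2, 0)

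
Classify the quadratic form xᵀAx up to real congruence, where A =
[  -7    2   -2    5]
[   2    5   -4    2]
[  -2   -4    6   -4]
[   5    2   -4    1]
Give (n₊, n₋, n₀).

Answer: (3, 1, 0)

Derivation:
step 0: pivot -7 → sign −
step 1: pivot 39/7 → sign +
step 2: pivot 110/39 → sign +
step 3: pivot 2/55 → sign +
signature = (3, 1, 0)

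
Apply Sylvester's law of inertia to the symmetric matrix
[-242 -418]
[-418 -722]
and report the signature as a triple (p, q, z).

step 0: pivot -242 → sign −
step 1: row/col 1 already zero → sign 0
signature = (0, 1, 1)

Answer: (0, 1, 1)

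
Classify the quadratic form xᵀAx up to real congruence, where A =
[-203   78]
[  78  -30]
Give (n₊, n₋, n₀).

Answer: (0, 2, 0)

Derivation:
step 0: pivot -203 → sign −
step 1: pivot -6/203 → sign −
signature = (0, 2, 0)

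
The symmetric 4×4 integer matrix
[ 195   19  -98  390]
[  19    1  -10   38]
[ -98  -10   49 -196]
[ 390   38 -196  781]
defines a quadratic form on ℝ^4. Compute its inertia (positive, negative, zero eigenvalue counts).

step 0: pivot 195 → sign +
step 1: pivot -166/195 → sign −
step 2: pivot -1/83 → sign −
step 3: pivot 1 → sign +
signature = (2, 2, 0)

Answer: (2, 2, 0)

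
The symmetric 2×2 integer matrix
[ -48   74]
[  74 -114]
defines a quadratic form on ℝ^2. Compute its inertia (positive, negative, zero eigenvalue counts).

step 0: pivot -48 → sign −
step 1: pivot 1/12 → sign +
signature = (1, 1, 0)

Answer: (1, 1, 0)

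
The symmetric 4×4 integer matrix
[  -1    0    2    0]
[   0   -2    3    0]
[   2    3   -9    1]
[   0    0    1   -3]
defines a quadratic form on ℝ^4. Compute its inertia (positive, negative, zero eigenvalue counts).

Answer: (0, 4, 0)

Derivation:
step 0: pivot -1 → sign −
step 1: pivot -2 → sign −
step 2: pivot -1/2 → sign −
step 3: pivot -1 → sign −
signature = (0, 4, 0)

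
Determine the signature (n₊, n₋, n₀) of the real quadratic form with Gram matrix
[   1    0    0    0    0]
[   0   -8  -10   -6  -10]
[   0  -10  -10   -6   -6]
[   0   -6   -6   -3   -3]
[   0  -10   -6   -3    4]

step 0: pivot 1 → sign +
step 1: pivot -8 → sign −
step 2: pivot 5/2 → sign +
step 3: pivot 3/5 → sign +
step 4: pivot -1 → sign −
signature = (3, 2, 0)

Answer: (3, 2, 0)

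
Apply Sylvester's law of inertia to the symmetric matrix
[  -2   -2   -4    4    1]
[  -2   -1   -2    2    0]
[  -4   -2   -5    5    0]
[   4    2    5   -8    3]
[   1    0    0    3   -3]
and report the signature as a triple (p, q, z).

step 0: pivot -2 → sign −
step 1: pivot 1 → sign +
step 2: pivot -1 → sign −
step 3: pivot -3 → sign −
step 4: pivot -1/2 → sign −
signature = (1, 4, 0)

Answer: (1, 4, 0)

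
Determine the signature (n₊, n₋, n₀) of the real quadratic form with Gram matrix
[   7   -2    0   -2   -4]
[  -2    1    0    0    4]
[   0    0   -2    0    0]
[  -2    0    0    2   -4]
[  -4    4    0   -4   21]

Answer: (3, 2, 0)

Derivation:
step 0: pivot 7 → sign +
step 1: pivot 3/7 → sign +
step 2: pivot -2 → sign −
step 3: pivot 2/3 → sign +
step 4: pivot -3 → sign −
signature = (3, 2, 0)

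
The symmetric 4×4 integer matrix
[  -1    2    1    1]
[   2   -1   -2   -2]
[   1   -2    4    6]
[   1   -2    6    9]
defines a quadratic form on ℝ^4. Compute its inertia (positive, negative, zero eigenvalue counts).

step 0: pivot -1 → sign −
step 1: pivot 3 → sign +
step 2: pivot 5 → sign +
step 3: pivot 1/5 → sign +
signature = (3, 1, 0)

Answer: (3, 1, 0)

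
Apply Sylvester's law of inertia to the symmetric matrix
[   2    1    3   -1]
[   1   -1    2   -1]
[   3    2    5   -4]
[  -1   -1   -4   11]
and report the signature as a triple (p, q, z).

Answer: (2, 1, 1)

Derivation:
step 0: pivot 2 → sign +
step 1: pivot -3/2 → sign −
step 2: pivot 2/3 → sign +
step 3: row/col 3 already zero → sign 0
signature = (2, 1, 1)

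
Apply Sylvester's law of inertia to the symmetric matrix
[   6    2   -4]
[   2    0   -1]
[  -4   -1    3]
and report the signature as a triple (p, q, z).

Answer: (2, 1, 0)

Derivation:
step 0: pivot 6 → sign +
step 1: pivot -2/3 → sign −
step 2: pivot 1/2 → sign +
signature = (2, 1, 0)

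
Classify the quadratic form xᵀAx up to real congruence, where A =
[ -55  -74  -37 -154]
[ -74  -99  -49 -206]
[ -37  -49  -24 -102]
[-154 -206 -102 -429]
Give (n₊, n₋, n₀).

Answer: (1, 3, 0)

Derivation:
step 0: pivot -55 → sign −
step 1: pivot 31/55 → sign +
step 2: pivot -6/31 → sign −
step 3: pivot -1/3 → sign −
signature = (1, 3, 0)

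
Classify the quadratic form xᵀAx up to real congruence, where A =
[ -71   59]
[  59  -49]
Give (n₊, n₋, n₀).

step 0: pivot -71 → sign −
step 1: pivot 2/71 → sign +
signature = (1, 1, 0)

Answer: (1, 1, 0)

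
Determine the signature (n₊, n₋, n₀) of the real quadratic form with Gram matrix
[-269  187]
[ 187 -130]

Answer: (0, 2, 0)

Derivation:
step 0: pivot -269 → sign −
step 1: pivot -1/269 → sign −
signature = (0, 2, 0)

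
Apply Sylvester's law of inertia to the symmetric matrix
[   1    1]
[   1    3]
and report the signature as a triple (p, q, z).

Answer: (2, 0, 0)

Derivation:
step 0: pivot 1 → sign +
step 1: pivot 2 → sign +
signature = (2, 0, 0)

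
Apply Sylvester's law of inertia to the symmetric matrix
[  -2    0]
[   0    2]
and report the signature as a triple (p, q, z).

Answer: (1, 1, 0)

Derivation:
step 0: pivot -2 → sign −
step 1: pivot 2 → sign +
signature = (1, 1, 0)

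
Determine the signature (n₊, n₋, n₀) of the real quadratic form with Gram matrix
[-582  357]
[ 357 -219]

step 0: pivot -582 → sign −
step 1: pivot -3/194 → sign −
signature = (0, 2, 0)

Answer: (0, 2, 0)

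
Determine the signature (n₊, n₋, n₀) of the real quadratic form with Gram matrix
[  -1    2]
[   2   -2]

Answer: (1, 1, 0)

Derivation:
step 0: pivot -1 → sign −
step 1: pivot 2 → sign +
signature = (1, 1, 0)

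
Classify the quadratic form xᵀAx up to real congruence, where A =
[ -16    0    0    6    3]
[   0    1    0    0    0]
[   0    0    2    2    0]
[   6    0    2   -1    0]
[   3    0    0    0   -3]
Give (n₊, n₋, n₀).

step 0: pivot -16 → sign −
step 1: pivot 1 → sign +
step 2: pivot 2 → sign +
step 3: pivot -3/4 → sign −
step 4: pivot -3/4 → sign −
signature = (2, 3, 0)

Answer: (2, 3, 0)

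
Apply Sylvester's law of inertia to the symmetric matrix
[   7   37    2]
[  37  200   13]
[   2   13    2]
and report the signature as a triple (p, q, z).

Answer: (3, 0, 0)

Derivation:
step 0: pivot 7 → sign +
step 1: pivot 31/7 → sign +
step 2: pivot 3/31 → sign +
signature = (3, 0, 0)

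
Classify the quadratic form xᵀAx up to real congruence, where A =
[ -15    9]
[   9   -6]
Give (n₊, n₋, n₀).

Answer: (0, 2, 0)

Derivation:
step 0: pivot -15 → sign −
step 1: pivot -3/5 → sign −
signature = (0, 2, 0)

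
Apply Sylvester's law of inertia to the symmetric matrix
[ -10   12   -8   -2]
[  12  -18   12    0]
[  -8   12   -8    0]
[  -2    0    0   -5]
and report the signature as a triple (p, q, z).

step 0: pivot -10 → sign −
step 1: pivot -18/5 → sign −
step 2: pivot -3 → sign −
step 3: row/col 3 already zero → sign 0
signature = (0, 3, 1)

Answer: (0, 3, 1)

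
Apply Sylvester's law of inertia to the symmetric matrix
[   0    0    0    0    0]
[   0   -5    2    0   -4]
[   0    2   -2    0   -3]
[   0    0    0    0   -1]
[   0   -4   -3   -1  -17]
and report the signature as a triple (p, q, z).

step 0: pivot -5 → sign −
step 1: pivot -6/5 → sign −
step 2: pivot 23/6 → sign +
step 3: pivot -6/23 → sign −
step 4: row/col 4 already zero → sign 0
signature = (1, 3, 1)

Answer: (1, 3, 1)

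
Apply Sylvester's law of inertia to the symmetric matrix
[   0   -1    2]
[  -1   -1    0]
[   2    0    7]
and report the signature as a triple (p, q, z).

Answer: (2, 1, 0)

Derivation:
step 0: pivot -1 → sign −
step 1: pivot 1 → sign +
step 2: pivot 3 → sign +
signature = (2, 1, 0)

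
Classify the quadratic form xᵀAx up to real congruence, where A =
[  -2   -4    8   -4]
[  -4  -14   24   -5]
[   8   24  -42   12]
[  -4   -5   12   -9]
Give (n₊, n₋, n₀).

Answer: (2, 2, 0)

Derivation:
step 0: pivot -2 → sign −
step 1: pivot -6 → sign −
step 2: pivot 2/3 → sign +
step 3: pivot 1/2 → sign +
signature = (2, 2, 0)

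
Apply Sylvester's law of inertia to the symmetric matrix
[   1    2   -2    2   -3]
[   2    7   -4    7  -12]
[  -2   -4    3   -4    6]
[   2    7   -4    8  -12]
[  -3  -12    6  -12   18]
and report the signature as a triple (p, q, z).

Answer: (3, 2, 0)

Derivation:
step 0: pivot 1 → sign +
step 1: pivot 3 → sign +
step 2: pivot -1 → sign −
step 3: pivot 1 → sign +
step 4: pivot -3 → sign −
signature = (3, 2, 0)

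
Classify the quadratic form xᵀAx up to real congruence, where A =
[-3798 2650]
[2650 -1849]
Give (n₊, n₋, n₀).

Answer: (0, 2, 0)

Derivation:
step 0: pivot -3798 → sign −
step 1: pivot -1/1899 → sign −
signature = (0, 2, 0)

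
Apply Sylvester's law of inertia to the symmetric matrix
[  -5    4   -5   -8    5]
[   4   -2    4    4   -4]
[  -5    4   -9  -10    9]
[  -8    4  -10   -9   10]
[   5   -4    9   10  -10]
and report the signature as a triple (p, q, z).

step 0: pivot -5 → sign −
step 1: pivot 6/5 → sign +
step 2: pivot -4 → sign −
step 3: pivot -1 → sign −
step 4: row/col 4 already zero → sign 0
signature = (1, 3, 1)

Answer: (1, 3, 1)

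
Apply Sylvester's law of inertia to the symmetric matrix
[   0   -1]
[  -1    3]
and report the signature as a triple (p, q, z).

step 0: pivot 3 → sign +
step 1: pivot -1/3 → sign −
signature = (1, 1, 0)

Answer: (1, 1, 0)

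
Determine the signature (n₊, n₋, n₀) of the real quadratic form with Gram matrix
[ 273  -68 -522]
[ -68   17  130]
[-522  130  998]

step 0: pivot 273 → sign +
step 1: pivot 17/273 → sign +
step 2: pivot -2/17 → sign −
signature = (2, 1, 0)

Answer: (2, 1, 0)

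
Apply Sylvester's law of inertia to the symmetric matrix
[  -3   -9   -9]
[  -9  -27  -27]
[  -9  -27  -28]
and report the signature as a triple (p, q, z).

Answer: (0, 2, 1)

Derivation:
step 0: pivot -3 → sign −
step 1: pivot -1 → sign −
step 2: row/col 2 already zero → sign 0
signature = (0, 2, 1)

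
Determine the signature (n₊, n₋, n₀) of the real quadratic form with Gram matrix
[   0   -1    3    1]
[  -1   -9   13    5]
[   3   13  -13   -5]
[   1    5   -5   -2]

step 0: pivot -9 → sign −
step 1: pivot 1/9 → sign +
step 2: pivot -16 → sign −
step 3: row/col 3 already zero → sign 0
signature = (1, 2, 1)

Answer: (1, 2, 1)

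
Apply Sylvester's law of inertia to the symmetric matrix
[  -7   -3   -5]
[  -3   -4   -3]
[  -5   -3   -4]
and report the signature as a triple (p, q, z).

Answer: (0, 3, 0)

Derivation:
step 0: pivot -7 → sign −
step 1: pivot -19/7 → sign −
step 2: pivot -3/19 → sign −
signature = (0, 3, 0)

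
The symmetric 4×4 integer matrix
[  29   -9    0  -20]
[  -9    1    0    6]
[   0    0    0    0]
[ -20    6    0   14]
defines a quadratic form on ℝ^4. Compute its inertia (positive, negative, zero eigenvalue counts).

Answer: (2, 1, 1)

Derivation:
step 0: pivot 29 → sign +
step 1: pivot -52/29 → sign −
step 2: pivot 3/13 → sign +
step 3: row/col 3 already zero → sign 0
signature = (2, 1, 1)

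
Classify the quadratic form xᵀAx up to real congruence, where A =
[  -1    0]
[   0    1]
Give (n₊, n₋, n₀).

step 0: pivot -1 → sign −
step 1: pivot 1 → sign +
signature = (1, 1, 0)

Answer: (1, 1, 0)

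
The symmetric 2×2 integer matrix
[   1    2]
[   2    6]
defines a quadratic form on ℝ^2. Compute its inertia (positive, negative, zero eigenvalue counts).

step 0: pivot 1 → sign +
step 1: pivot 2 → sign +
signature = (2, 0, 0)

Answer: (2, 0, 0)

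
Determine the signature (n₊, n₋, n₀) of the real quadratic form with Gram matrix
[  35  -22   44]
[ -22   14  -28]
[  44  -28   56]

Answer: (2, 0, 1)

Derivation:
step 0: pivot 35 → sign +
step 1: pivot 6/35 → sign +
step 2: row/col 2 already zero → sign 0
signature = (2, 0, 1)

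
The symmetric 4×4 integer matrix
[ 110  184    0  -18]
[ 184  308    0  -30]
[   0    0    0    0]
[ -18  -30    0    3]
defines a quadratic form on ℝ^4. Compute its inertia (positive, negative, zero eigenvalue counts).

step 0: pivot 110 → sign +
step 1: pivot 12/55 → sign +
step 2: row/col 2 already zero → sign 0
step 3: row/col 3 already zero → sign 0
signature = (2, 0, 2)

Answer: (2, 0, 2)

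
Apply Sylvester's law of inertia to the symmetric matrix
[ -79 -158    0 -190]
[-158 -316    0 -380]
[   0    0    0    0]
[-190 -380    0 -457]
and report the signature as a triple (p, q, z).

step 0: pivot -79 → sign −
step 1: pivot -3/79 → sign −
step 2: row/col 2 already zero → sign 0
step 3: row/col 3 already zero → sign 0
signature = (0, 2, 2)

Answer: (0, 2, 2)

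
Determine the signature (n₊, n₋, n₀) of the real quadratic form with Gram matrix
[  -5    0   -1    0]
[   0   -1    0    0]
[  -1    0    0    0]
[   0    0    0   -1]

step 0: pivot -5 → sign −
step 1: pivot -1 → sign −
step 2: pivot 1/5 → sign +
step 3: pivot -1 → sign −
signature = (1, 3, 0)

Answer: (1, 3, 0)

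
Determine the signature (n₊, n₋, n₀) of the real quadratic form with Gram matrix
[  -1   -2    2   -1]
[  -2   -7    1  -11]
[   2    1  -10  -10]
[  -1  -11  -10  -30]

Answer: (1, 3, 0)

Derivation:
step 0: pivot -1 → sign −
step 1: pivot -3 → sign −
step 2: pivot -3 → sign −
step 3: pivot 1 → sign +
signature = (1, 3, 0)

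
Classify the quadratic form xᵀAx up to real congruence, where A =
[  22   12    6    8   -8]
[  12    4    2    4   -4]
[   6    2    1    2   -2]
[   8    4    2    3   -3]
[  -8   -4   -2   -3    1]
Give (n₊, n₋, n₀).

Answer: (2, 2, 1)

Derivation:
step 0: pivot 22 → sign +
step 1: pivot -28/11 → sign −
step 2: pivot 1/7 → sign +
step 3: pivot -2 → sign −
step 4: row/col 4 already zero → sign 0
signature = (2, 2, 1)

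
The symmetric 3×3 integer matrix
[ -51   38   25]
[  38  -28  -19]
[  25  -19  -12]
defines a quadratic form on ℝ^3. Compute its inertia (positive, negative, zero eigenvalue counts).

step 0: pivot -51 → sign −
step 1: pivot 16/51 → sign +
step 2: pivot -3/16 → sign −
signature = (1, 2, 0)

Answer: (1, 2, 0)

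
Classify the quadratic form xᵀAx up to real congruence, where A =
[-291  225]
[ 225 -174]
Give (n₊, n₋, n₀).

Answer: (0, 2, 0)

Derivation:
step 0: pivot -291 → sign −
step 1: pivot -3/97 → sign −
signature = (0, 2, 0)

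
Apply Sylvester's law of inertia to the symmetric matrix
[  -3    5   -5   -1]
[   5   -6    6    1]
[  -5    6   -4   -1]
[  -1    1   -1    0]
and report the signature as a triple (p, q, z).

Answer: (3, 1, 0)

Derivation:
step 0: pivot -3 → sign −
step 1: pivot 7/3 → sign +
step 2: pivot 2 → sign +
step 3: pivot 1/7 → sign +
signature = (3, 1, 0)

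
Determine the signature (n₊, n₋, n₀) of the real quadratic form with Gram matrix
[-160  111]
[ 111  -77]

Answer: (1, 1, 0)

Derivation:
step 0: pivot -160 → sign −
step 1: pivot 1/160 → sign +
signature = (1, 1, 0)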